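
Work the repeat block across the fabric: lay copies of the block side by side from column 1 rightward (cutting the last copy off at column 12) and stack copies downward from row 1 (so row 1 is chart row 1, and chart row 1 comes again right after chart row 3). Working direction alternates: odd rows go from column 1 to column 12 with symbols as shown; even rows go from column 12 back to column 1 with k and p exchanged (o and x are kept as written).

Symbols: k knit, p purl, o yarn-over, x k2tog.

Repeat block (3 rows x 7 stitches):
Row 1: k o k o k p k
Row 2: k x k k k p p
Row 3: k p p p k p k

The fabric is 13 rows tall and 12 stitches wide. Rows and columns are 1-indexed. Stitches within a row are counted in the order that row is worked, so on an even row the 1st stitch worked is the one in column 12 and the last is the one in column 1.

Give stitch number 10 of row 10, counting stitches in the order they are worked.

== STITCH ==
p

Derivation:
Row 10 uses chart row ((10-1) mod 3)+1 = 1. Row 10 is even, so WS.
Chart row 1 tiled across columns 1-12: k o k o k p k k o k o k
WS: work from column 12 back to column 1 (reverse the tiled row), swapping k<->p (o and x unchanged).
Row 10 as worked: p o p o p p k p o p o p
Counting 10 along the worked row gives p.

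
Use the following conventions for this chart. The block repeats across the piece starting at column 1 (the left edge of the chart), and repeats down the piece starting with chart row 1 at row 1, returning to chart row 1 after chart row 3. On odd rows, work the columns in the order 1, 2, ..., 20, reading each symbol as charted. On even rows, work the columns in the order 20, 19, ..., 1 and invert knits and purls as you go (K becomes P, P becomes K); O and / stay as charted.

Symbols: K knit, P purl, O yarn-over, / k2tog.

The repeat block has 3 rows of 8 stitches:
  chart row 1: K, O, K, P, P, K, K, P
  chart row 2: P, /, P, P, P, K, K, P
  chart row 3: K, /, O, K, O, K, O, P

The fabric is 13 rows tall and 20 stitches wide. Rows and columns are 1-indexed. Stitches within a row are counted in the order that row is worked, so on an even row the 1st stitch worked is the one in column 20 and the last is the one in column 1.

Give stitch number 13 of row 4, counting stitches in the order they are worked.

Row 4 uses chart row ((4-1) mod 3)+1 = 1. Row 4 is even, so WS.
Chart row 1 tiled across columns 1-20: K O K P P K K P K O K P P K K P K O K P
Wrong side: read the tiled row from column 20 down to 1 and exchange K with P (leave O, /).
Row 4 as worked: K P O P K P P K K P O P K P P K K P O P
Stitch 13 in working order -> K

Result:
K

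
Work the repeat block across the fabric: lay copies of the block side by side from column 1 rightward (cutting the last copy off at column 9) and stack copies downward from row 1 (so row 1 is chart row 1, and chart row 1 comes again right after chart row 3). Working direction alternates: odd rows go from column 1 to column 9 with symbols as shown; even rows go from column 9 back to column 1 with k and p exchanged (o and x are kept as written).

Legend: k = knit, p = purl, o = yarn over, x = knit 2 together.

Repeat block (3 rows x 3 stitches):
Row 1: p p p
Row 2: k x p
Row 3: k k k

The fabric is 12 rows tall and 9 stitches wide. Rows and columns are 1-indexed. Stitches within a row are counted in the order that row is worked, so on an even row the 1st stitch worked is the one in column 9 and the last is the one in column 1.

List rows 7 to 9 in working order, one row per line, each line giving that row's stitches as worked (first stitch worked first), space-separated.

Result:
p p p p p p p p p
k x p k x p k x p
k k k k k k k k k

Derivation:
Row 7: chart row 1, RS - tile across columns 1-9 and work as-is.
Row 8: chart row 2, WS - tiled (columns 1-9): k x p k x p k x p; work from column 9 back to 1 with k<->p swapped.
Row 9: chart row 3, RS - tile across columns 1-9 and work as-is.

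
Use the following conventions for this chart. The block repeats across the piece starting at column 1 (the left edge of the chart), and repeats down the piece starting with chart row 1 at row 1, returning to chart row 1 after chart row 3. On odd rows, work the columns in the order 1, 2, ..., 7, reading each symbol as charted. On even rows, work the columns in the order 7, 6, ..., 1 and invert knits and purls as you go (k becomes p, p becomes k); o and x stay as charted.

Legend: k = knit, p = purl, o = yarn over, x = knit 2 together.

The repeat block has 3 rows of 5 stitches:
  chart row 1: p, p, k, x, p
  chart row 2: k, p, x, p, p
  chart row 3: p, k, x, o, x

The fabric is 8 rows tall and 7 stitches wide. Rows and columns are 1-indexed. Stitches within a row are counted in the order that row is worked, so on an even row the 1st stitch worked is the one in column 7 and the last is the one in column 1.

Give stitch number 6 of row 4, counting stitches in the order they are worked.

For row 4: chart row = ((4-1) mod 3) + 1 = 1; this is a WS (even) row.
Chart row 1 tiled across columns 1-7: p p k x p p p
WS row: flip the tiled sequence (start at column 7) and apply k<->p; o and x stay.
Row 4 as worked: k k k x p k k
Counting 6 along the worked row gives k.

== STITCH ==
k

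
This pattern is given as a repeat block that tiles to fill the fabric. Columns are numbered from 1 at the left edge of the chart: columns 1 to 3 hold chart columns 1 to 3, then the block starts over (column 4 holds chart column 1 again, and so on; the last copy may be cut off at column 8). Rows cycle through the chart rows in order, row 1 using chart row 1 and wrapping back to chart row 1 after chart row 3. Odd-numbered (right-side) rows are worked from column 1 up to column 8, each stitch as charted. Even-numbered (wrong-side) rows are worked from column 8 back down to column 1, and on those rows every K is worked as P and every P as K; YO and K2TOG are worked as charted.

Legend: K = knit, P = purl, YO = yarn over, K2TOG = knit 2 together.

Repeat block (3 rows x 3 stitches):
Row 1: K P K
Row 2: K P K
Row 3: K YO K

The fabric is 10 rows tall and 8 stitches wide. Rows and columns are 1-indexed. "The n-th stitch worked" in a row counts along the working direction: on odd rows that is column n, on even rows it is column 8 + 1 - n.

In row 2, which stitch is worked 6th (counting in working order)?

Row 2: (2-1) mod 3 = 1, so use chart row 2. Even row -> WS.
Chart row 2 tiled across columns 1-8: K P K K P K K P
WS row: flip the tiled sequence (start at column 8) and apply K<->P; YO and K2TOG stay.
Row 2 as worked: K P P K P P K P
The 6th stitch worked is P.

Result:
P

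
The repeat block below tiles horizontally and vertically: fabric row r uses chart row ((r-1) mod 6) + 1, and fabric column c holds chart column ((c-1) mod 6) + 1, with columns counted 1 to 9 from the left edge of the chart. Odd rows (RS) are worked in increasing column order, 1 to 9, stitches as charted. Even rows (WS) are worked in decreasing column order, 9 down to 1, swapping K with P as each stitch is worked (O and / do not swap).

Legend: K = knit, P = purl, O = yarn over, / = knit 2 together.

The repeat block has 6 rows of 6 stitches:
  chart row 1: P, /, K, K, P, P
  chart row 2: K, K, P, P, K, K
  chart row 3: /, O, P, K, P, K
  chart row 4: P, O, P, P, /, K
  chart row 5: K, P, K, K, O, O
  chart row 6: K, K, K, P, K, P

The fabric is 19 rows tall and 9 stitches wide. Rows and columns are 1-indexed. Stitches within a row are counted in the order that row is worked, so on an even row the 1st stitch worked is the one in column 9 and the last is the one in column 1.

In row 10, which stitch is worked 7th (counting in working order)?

Row 10 uses chart row ((10-1) mod 6)+1 = 4. Row 10 is even, so WS.
Chart row 4 tiled across columns 1-9: P O P P / K P O P
WS row: flip the tiled sequence (start at column 9) and apply K<->P; O and / stay.
Row 10 as worked: K O K P / K K O K
Stitch 7 in working order -> K

== STITCH ==
K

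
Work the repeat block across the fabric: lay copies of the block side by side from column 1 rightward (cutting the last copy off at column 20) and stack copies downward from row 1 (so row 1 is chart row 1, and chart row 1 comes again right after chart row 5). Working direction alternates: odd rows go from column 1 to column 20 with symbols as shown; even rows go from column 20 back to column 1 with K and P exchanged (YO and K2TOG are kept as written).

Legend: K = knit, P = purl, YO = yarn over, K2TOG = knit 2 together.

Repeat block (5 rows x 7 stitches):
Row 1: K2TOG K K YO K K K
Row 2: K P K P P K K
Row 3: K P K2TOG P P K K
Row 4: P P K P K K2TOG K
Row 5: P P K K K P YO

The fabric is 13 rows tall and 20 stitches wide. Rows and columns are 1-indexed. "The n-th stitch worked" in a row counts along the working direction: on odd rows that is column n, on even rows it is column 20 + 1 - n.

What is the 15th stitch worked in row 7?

For row 7: chart row = ((7-1) mod 5) + 1 = 2; this is a RS (odd) row.
Chart row 2 tiled across columns 1-20: K P K P P K K K P K P P K K K P K P P K
Right side: take the tiled row as-is (worked left to right from column 1).
Stitch 15 in working order -> K

Stitch:
K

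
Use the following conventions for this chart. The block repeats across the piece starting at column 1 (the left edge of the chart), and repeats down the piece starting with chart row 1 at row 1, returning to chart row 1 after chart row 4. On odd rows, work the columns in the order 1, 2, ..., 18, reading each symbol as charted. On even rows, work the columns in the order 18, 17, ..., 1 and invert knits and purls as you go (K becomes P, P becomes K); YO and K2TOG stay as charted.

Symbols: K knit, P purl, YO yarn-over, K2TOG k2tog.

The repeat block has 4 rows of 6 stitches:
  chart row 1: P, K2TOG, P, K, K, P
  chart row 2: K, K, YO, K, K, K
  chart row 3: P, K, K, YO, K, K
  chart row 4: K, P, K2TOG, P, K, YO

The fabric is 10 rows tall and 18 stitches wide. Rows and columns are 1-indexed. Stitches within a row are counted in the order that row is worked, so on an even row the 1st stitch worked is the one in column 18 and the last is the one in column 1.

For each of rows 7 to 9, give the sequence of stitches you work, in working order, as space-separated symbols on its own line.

== ROWS AS WORKED ==
P K K YO K K P K K YO K K P K K YO K K
YO P K K2TOG K P YO P K K2TOG K P YO P K K2TOG K P
P K2TOG P K K P P K2TOG P K K P P K2TOG P K K P

Derivation:
Row 7: chart row 3, RS - tile across columns 1-18 and work as-is.
Row 8: chart row 4, WS - tiled (columns 1-18): K P K2TOG P K YO K P K2TOG P K YO K P K2TOG P K YO; work from column 18 back to 1 with K<->P swapped.
Row 9: chart row 1, RS - tile across columns 1-18 and work as-is.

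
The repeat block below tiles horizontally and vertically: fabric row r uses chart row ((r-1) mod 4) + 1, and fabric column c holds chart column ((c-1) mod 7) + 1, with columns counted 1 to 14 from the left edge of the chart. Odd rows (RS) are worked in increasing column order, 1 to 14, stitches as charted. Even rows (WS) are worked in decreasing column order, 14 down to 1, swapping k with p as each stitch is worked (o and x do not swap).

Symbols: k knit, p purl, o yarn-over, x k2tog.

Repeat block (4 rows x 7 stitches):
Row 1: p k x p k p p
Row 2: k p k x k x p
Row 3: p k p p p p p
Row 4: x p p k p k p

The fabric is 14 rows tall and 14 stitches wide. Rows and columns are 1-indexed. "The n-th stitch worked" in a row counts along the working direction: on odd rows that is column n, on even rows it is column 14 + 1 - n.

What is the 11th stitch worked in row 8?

== STITCH ==
p

Derivation:
Row 8 uses chart row ((8-1) mod 4)+1 = 4. Row 8 is even, so WS.
Chart row 4 tiled across columns 1-14: x p p k p k p x p p k p k p
WS row: flip the tiled sequence (start at column 14) and apply k<->p; o and x stay.
Row 8 as worked: k p k p k k x k p k p k k x
Stitch 11 in working order -> p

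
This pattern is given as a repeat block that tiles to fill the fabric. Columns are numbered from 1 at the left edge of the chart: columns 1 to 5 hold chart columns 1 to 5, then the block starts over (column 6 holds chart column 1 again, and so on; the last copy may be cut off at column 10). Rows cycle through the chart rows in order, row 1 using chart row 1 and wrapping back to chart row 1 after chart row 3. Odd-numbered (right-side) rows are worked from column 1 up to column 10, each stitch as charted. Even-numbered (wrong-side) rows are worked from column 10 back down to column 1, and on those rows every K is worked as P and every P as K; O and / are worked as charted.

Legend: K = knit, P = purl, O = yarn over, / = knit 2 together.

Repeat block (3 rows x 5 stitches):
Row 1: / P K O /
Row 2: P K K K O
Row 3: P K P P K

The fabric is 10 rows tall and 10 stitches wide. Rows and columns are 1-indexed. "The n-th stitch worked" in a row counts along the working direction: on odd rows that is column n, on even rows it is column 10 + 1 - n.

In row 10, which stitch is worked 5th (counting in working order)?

Row 10 uses chart row ((10-1) mod 3)+1 = 1. Row 10 is even, so WS.
Chart row 1 tiled across columns 1-10: / P K O / / P K O /
Wrong side: read the tiled row from column 10 down to 1 and exchange K with P (leave O, /).
Row 10 as worked: / O P K / / O P K /
The 5th stitch worked is /.

Result:
/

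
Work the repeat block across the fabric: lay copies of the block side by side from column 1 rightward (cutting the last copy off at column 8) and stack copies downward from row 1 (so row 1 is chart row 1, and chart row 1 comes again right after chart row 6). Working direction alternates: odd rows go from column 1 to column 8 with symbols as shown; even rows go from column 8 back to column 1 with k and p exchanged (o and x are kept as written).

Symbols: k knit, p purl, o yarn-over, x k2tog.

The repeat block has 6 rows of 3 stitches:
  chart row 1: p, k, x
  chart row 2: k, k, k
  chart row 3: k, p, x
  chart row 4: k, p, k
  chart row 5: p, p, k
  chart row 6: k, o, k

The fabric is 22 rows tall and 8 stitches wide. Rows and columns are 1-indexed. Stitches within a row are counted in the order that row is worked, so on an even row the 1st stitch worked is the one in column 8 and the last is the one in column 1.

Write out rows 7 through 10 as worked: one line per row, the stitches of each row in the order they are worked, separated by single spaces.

Rows as worked:
p k x p k x p k
p p p p p p p p
k p x k p x k p
k p p k p p k p

Derivation:
Row 7: chart row 1, RS - tile across columns 1-8 and work as-is.
Row 8: chart row 2, WS - tiled (columns 1-8): k k k k k k k k; work from column 8 back to 1 with k<->p swapped.
Row 9: chart row 3, RS - tile across columns 1-8 and work as-is.
Row 10: chart row 4, WS - tiled (columns 1-8): k p k k p k k p; work from column 8 back to 1 with k<->p swapped.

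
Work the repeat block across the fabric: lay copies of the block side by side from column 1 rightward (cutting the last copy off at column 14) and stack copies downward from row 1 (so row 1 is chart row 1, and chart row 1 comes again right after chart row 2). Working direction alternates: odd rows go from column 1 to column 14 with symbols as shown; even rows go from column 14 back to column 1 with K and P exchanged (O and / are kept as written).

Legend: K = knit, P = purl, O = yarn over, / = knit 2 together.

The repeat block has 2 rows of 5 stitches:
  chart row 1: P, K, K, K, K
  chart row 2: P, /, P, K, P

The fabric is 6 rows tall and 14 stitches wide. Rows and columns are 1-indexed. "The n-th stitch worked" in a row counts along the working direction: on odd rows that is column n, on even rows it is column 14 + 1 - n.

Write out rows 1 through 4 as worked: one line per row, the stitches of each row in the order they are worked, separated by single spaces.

Row 1: chart row 1, RS - tile across columns 1-14 and work as-is.
Row 2: chart row 2, WS - tiled (columns 1-14): P / P K P P / P K P P / P K; work from column 14 back to 1 with K<->P swapped.
Row 3: chart row 1, RS - tile across columns 1-14 and work as-is.
Row 4: chart row 2, WS - tiled (columns 1-14): P / P K P P / P K P P / P K; work from column 14 back to 1 with K<->P swapped.

Result:
P K K K K P K K K K P K K K
P K / K K P K / K K P K / K
P K K K K P K K K K P K K K
P K / K K P K / K K P K / K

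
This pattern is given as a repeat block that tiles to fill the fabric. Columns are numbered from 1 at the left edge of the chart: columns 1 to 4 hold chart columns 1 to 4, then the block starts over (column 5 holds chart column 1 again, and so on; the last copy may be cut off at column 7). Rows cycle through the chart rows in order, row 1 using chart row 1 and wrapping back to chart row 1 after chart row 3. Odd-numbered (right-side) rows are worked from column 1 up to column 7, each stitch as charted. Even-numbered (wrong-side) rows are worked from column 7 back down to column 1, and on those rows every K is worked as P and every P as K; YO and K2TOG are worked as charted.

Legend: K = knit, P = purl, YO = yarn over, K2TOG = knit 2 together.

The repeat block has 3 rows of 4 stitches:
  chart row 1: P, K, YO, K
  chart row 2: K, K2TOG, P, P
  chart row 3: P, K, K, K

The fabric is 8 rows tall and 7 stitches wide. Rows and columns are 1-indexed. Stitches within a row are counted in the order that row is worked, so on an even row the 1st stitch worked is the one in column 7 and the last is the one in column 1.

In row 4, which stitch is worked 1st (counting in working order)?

Row 4 uses chart row ((4-1) mod 3)+1 = 1. Row 4 is even, so WS.
Chart row 1 tiled across columns 1-7: P K YO K P K YO
WS row: flip the tiled sequence (start at column 7) and apply K<->P; YO and K2TOG stay.
Row 4 as worked: YO P K P YO P K
Stitch 1 in working order -> YO

Result:
YO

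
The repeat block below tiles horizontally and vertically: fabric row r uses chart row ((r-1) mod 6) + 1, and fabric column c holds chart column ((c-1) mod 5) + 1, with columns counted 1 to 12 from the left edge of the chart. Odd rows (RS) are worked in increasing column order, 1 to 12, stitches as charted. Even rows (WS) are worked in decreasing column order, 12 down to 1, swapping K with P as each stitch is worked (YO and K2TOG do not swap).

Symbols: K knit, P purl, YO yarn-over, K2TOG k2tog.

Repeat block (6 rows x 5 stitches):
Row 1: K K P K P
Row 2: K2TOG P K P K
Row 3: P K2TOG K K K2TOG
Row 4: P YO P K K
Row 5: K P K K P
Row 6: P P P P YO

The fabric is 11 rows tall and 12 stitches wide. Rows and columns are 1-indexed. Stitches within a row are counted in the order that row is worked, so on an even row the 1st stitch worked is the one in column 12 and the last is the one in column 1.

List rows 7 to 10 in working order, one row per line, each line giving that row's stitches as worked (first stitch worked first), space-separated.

Row 7: chart row 1, RS - tile across columns 1-12 and work as-is.
Row 8: chart row 2, WS - tiled (columns 1-12): K2TOG P K P K K2TOG P K P K K2TOG P; work from column 12 back to 1 with K<->P swapped.
Row 9: chart row 3, RS - tile across columns 1-12 and work as-is.
Row 10: chart row 4, WS - tiled (columns 1-12): P YO P K K P YO P K K P YO; work from column 12 back to 1 with K<->P swapped.

Result:
K K P K P K K P K P K K
K K2TOG P K P K K2TOG P K P K K2TOG
P K2TOG K K K2TOG P K2TOG K K K2TOG P K2TOG
YO K P P K YO K P P K YO K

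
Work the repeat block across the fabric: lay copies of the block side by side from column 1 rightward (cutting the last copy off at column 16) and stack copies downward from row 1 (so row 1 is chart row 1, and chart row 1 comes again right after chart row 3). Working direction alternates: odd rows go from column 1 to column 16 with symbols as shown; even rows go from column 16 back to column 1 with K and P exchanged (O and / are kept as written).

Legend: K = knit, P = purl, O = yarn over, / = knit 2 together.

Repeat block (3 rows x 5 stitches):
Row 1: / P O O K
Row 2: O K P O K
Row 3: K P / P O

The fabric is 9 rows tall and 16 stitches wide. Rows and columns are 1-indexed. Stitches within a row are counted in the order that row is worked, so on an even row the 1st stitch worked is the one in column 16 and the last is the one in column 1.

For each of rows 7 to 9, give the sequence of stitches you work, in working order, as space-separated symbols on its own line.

== ROWS AS WORKED ==
/ P O O K / P O O K / P O O K /
O P O K P O P O K P O P O K P O
K P / P O K P / P O K P / P O K

Derivation:
Row 7: chart row 1, RS - tile across columns 1-16 and work as-is.
Row 8: chart row 2, WS - tiled (columns 1-16): O K P O K O K P O K O K P O K O; work from column 16 back to 1 with K<->P swapped.
Row 9: chart row 3, RS - tile across columns 1-16 and work as-is.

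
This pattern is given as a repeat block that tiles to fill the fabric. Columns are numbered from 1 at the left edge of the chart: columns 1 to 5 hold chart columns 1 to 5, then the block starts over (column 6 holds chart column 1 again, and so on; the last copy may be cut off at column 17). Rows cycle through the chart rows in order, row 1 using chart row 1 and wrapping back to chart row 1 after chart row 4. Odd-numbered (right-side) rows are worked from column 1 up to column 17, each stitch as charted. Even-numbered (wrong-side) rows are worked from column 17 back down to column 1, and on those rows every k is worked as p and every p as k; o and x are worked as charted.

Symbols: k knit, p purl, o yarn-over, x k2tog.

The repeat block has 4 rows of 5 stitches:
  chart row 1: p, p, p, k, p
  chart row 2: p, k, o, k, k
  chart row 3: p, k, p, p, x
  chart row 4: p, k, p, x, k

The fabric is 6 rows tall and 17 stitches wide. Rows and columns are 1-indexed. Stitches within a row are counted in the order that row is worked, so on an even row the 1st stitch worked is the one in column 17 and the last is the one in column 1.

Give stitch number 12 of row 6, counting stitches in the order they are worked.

== STITCH ==
k

Derivation:
Row 6: (6-1) mod 4 = 1, so use chart row 2. Even row -> WS.
Chart row 2 tiled across columns 1-17: p k o k k p k o k k p k o k k p k
Wrong side: read the tiled row from column 17 down to 1 and exchange k with p (leave o, x).
Row 6 as worked: p k p p o p k p p o p k p p o p k
The 12th stitch worked is k.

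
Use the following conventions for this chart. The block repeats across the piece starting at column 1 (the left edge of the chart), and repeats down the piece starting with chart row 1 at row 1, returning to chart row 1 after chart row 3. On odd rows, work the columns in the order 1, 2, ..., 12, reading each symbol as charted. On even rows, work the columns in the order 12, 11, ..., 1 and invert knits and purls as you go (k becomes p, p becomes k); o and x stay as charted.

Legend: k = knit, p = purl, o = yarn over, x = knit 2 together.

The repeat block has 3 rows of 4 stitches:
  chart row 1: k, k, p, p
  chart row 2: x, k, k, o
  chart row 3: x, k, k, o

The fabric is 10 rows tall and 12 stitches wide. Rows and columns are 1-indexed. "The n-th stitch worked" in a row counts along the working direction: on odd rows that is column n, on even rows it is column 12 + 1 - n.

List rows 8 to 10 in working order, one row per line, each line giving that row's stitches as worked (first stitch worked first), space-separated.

Row 8: chart row 2, WS - tiled (columns 1-12): x k k o x k k o x k k o; work from column 12 back to 1 with k<->p swapped.
Row 9: chart row 3, RS - tile across columns 1-12 and work as-is.
Row 10: chart row 1, WS - tiled (columns 1-12): k k p p k k p p k k p p; work from column 12 back to 1 with k<->p swapped.

== ROWS AS WORKED ==
o p p x o p p x o p p x
x k k o x k k o x k k o
k k p p k k p p k k p p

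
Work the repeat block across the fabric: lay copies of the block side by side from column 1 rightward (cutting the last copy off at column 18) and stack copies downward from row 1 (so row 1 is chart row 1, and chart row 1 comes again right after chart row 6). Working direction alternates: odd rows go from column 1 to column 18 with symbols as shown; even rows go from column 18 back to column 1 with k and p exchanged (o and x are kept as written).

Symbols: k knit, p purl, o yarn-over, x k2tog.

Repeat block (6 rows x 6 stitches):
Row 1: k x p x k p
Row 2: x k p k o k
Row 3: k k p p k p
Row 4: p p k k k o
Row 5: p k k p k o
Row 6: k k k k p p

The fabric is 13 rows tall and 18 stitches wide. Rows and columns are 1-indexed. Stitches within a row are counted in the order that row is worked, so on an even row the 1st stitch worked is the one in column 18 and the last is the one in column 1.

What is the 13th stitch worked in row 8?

For row 8: chart row = ((8-1) mod 6) + 1 = 2; this is a WS (even) row.
Chart row 2 tiled across columns 1-18: x k p k o k x k p k o k x k p k o k
WS row: flip the tiled sequence (start at column 18) and apply k<->p; o and x stay.
Row 8 as worked: p o p k p x p o p k p x p o p k p x
Counting 13 along the worked row gives p.

Result:
p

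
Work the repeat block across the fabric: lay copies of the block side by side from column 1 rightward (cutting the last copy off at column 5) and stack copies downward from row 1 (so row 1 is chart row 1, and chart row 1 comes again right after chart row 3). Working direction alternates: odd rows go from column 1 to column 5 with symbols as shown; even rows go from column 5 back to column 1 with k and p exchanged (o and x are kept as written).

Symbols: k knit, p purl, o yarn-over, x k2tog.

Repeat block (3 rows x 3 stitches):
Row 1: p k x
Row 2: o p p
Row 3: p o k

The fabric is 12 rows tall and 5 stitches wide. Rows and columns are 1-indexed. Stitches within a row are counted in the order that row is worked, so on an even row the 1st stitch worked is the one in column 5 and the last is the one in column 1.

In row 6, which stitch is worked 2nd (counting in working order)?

== STITCH ==
k

Derivation:
Row 6: (6-1) mod 3 = 2, so use chart row 3. Even row -> WS.
Chart row 3 tiled across columns 1-5: p o k p o
WS: work from column 5 back to column 1 (reverse the tiled row), swapping k<->p (o and x unchanged).
Row 6 as worked: o k p o k
Stitch 2 in working order -> k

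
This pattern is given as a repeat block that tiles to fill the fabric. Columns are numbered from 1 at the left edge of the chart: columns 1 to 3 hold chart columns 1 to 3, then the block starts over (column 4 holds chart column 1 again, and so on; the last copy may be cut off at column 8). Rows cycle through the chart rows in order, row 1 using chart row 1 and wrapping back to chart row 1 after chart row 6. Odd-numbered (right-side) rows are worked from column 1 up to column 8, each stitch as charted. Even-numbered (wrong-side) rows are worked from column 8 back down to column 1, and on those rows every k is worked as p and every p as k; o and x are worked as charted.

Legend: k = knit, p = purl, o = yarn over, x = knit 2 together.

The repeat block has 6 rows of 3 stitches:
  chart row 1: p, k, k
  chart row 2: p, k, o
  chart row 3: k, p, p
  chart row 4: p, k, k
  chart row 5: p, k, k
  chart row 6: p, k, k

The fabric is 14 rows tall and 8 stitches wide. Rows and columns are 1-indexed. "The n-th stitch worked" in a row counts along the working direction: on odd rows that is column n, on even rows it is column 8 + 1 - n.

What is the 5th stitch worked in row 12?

Row 12: (12-1) mod 6 = 5, so use chart row 6. Even row -> WS.
Chart row 6 tiled across columns 1-8: p k k p k k p k
WS: work from column 8 back to column 1 (reverse the tiled row), swapping k<->p (o and x unchanged).
Row 12 as worked: p k p p k p p k
The 5th stitch worked is k.

Stitch:
k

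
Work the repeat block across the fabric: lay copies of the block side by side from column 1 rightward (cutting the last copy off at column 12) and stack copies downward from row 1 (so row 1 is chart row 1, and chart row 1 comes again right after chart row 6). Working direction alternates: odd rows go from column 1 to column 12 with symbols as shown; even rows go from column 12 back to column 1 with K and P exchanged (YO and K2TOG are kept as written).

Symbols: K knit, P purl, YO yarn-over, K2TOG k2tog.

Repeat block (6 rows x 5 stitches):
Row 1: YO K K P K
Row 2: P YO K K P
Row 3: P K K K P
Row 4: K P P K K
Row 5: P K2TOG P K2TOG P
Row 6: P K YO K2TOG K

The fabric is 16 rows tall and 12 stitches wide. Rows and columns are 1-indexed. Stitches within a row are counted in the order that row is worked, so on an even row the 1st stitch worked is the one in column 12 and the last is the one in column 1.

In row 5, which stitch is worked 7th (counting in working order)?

For row 5: chart row = ((5-1) mod 6) + 1 = 5; this is a RS (odd) row.
Chart row 5 tiled across columns 1-12: P K2TOG P K2TOG P P K2TOG P K2TOG P P K2TOG
Right side: take the tiled row as-is (worked left to right from column 1).
The 7th stitch worked is K2TOG.

== STITCH ==
K2TOG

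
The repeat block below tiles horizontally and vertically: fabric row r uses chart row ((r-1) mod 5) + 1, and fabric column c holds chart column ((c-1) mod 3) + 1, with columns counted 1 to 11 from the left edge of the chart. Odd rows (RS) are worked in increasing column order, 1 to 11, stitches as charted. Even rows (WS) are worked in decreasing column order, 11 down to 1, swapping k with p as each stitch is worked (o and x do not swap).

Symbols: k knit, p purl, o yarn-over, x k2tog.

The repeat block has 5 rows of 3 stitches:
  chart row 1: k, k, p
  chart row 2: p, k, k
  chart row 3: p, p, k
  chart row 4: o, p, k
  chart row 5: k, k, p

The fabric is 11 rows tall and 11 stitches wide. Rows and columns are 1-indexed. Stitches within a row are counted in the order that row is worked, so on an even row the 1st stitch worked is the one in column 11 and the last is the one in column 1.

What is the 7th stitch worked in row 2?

For row 2: chart row = ((2-1) mod 5) + 1 = 2; this is a WS (even) row.
Chart row 2 tiled across columns 1-11: p k k p k k p k k p k
Wrong side: read the tiled row from column 11 down to 1 and exchange k with p (leave o, x).
Row 2 as worked: p k p p k p p k p p k
The 7th stitch worked is p.

Result:
p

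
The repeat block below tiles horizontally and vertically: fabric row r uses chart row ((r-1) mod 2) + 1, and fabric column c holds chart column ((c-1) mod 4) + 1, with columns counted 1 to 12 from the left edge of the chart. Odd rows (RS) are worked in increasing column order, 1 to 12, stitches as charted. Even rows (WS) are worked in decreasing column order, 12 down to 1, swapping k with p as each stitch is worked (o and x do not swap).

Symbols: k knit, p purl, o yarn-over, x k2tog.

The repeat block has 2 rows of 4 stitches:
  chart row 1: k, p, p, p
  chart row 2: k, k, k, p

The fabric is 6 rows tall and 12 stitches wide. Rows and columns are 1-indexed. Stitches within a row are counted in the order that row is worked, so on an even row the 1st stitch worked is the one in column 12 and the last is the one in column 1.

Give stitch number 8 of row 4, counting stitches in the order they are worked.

Row 4: (4-1) mod 2 = 1, so use chart row 2. Even row -> WS.
Chart row 2 tiled across columns 1-12: k k k p k k k p k k k p
WS: work from column 12 back to column 1 (reverse the tiled row), swapping k<->p (o and x unchanged).
Row 4 as worked: k p p p k p p p k p p p
Stitch 8 in working order -> p

Result:
p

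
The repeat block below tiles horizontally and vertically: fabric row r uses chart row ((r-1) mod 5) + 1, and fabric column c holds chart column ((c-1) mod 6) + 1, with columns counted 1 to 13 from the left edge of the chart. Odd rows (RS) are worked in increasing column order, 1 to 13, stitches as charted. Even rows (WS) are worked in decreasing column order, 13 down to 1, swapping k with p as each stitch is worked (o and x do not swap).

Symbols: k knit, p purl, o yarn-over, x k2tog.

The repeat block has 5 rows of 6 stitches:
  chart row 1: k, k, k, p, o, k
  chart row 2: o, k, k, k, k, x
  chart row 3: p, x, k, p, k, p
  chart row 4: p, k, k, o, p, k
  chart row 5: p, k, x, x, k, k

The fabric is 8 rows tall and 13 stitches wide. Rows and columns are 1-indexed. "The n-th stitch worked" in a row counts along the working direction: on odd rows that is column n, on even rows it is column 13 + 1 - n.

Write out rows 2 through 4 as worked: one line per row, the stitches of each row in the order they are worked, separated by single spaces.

Row 2: chart row 2, WS - tiled (columns 1-13): o k k k k x o k k k k x o; work from column 13 back to 1 with k<->p swapped.
Row 3: chart row 3, RS - tile across columns 1-13 and work as-is.
Row 4: chart row 4, WS - tiled (columns 1-13): p k k o p k p k k o p k p; work from column 13 back to 1 with k<->p swapped.

Rows as worked:
o x p p p p o x p p p p o
p x k p k p p x k p k p p
k p k o p p k p k o p p k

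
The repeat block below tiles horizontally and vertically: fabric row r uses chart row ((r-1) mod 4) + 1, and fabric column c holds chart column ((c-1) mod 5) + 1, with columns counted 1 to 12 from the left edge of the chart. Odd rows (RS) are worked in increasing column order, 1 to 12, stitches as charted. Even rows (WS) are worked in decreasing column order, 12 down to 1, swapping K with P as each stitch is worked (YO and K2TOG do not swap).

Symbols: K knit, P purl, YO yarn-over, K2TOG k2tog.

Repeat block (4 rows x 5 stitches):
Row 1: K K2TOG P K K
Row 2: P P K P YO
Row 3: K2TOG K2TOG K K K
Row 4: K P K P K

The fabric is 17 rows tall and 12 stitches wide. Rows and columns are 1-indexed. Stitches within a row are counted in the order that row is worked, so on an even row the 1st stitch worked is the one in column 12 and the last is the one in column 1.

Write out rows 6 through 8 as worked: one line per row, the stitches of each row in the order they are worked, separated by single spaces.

Rows as worked:
K K YO K P K K YO K P K K
K2TOG K2TOG K K K K2TOG K2TOG K K K K2TOG K2TOG
K P P K P K P P K P K P

Derivation:
Row 6: chart row 2, WS - tiled (columns 1-12): P P K P YO P P K P YO P P; work from column 12 back to 1 with K<->P swapped.
Row 7: chart row 3, RS - tile across columns 1-12 and work as-is.
Row 8: chart row 4, WS - tiled (columns 1-12): K P K P K K P K P K K P; work from column 12 back to 1 with K<->P swapped.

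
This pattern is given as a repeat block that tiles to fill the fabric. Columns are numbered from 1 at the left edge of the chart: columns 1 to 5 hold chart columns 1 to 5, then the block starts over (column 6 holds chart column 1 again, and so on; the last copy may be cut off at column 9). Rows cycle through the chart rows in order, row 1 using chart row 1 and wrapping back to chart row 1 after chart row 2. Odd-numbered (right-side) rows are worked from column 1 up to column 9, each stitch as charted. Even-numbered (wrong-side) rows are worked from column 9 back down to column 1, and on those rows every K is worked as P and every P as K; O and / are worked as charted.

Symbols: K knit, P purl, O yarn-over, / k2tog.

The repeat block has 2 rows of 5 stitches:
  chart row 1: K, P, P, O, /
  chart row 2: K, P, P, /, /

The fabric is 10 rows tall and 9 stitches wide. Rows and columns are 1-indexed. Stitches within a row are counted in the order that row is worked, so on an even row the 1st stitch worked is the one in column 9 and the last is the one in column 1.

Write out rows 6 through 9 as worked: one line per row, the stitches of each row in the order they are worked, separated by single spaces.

Row 6: chart row 2, WS - tiled (columns 1-9): K P P / / K P P /; work from column 9 back to 1 with K<->P swapped.
Row 7: chart row 1, RS - tile across columns 1-9 and work as-is.
Row 8: chart row 2, WS - tiled (columns 1-9): K P P / / K P P /; work from column 9 back to 1 with K<->P swapped.
Row 9: chart row 1, RS - tile across columns 1-9 and work as-is.

== ROWS AS WORKED ==
/ K K P / / K K P
K P P O / K P P O
/ K K P / / K K P
K P P O / K P P O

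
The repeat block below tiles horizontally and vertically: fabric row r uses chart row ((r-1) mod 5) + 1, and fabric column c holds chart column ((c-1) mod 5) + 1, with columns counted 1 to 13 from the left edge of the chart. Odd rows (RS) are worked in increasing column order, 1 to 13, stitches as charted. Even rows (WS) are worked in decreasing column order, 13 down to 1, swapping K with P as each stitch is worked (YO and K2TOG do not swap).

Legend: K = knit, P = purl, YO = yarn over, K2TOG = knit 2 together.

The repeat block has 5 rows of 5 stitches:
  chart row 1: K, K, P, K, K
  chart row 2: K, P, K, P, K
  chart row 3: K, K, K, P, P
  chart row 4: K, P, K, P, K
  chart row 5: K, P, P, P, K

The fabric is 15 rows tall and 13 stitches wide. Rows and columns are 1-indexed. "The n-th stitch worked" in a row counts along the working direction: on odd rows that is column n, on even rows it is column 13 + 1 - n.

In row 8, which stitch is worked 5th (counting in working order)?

Result:
K

Derivation:
For row 8: chart row = ((8-1) mod 5) + 1 = 3; this is a WS (even) row.
Chart row 3 tiled across columns 1-13: K K K P P K K K P P K K K
WS row: flip the tiled sequence (start at column 13) and apply K<->P; YO and K2TOG stay.
Row 8 as worked: P P P K K P P P K K P P P
The 5th stitch worked is K.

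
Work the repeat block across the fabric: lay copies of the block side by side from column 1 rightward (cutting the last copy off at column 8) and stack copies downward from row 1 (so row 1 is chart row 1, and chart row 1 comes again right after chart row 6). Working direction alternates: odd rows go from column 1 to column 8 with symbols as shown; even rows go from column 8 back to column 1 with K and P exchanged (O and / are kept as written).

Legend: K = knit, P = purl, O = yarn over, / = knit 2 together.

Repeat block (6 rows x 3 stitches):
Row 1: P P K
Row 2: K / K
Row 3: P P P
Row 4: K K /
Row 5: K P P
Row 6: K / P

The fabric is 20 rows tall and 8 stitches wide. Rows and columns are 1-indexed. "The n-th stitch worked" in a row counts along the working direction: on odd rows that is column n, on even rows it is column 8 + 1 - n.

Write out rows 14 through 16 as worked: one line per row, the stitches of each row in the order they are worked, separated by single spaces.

== ROWS AS WORKED ==
/ P P / P P / P
P P P P P P P P
P P / P P / P P

Derivation:
Row 14: chart row 2, WS - tiled (columns 1-8): K / K K / K K /; work from column 8 back to 1 with K<->P swapped.
Row 15: chart row 3, RS - tile across columns 1-8 and work as-is.
Row 16: chart row 4, WS - tiled (columns 1-8): K K / K K / K K; work from column 8 back to 1 with K<->P swapped.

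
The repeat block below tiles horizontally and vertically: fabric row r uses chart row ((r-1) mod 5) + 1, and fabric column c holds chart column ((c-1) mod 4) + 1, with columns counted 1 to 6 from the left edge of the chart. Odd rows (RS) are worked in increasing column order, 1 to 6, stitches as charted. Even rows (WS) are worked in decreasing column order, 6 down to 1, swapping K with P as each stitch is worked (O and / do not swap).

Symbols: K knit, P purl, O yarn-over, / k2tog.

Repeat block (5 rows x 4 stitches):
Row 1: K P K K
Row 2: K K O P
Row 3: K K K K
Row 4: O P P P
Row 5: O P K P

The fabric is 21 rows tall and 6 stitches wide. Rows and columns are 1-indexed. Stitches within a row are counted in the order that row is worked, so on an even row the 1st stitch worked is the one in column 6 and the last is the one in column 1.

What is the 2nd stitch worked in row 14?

For row 14: chart row = ((14-1) mod 5) + 1 = 4; this is a WS (even) row.
Chart row 4 tiled across columns 1-6: O P P P O P
WS: work from column 6 back to column 1 (reverse the tiled row), swapping K<->P (O and / unchanged).
Row 14 as worked: K O K K K O
Counting 2 along the worked row gives O.

Stitch:
O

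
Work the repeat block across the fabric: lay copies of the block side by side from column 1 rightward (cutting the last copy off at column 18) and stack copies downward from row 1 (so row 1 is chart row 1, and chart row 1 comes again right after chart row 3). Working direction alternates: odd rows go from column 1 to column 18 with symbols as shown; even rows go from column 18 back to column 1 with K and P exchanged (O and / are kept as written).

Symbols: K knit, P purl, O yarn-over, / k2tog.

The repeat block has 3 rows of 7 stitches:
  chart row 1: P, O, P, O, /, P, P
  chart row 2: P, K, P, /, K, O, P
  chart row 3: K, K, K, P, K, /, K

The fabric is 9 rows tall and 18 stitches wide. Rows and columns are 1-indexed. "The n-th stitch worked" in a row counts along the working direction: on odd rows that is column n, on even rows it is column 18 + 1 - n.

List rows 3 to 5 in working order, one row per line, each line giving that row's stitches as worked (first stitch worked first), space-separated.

Row 3: chart row 3, RS - tile across columns 1-18 and work as-is.
Row 4: chart row 1, WS - tiled (columns 1-18): P O P O / P P P O P O / P P P O P O; work from column 18 back to 1 with K<->P swapped.
Row 5: chart row 2, RS - tile across columns 1-18 and work as-is.

Rows as worked:
K K K P K / K K K K P K / K K K K P
O K O K K K / O K O K K K / O K O K
P K P / K O P P K P / K O P P K P /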